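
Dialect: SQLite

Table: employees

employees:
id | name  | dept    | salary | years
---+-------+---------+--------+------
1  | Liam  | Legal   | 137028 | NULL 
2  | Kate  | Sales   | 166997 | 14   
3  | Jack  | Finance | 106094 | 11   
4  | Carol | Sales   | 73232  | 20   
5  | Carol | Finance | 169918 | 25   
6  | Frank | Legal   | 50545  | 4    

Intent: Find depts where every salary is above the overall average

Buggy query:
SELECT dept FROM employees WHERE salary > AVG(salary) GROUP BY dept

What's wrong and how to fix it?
Bug: AVG() is an aggregate; it can't sit directly in WHERE

Fix: Use a subquery for AVG and a HAVING MIN(...) filter so the condition holds for every row in the group

Corrected query:
SELECT dept FROM employees GROUP BY dept HAVING MIN(salary) > (SELECT AVG(salary) FROM employees)

Result:
(no rows)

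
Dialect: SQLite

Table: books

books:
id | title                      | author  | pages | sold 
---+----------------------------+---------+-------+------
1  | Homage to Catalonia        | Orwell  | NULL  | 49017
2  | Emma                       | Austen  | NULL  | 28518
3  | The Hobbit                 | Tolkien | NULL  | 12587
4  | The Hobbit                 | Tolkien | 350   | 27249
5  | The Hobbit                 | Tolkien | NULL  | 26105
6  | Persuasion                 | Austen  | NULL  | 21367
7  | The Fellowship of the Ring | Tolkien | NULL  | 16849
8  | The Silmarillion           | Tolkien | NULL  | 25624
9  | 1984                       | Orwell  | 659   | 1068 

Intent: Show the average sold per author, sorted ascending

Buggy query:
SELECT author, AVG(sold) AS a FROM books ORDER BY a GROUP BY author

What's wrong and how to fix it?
Bug: GROUP BY must precede ORDER BY

Fix: Reorder: SELECT … FROM … GROUP BY … ORDER BY …

Corrected query:
SELECT author, AVG(sold) AS a FROM books GROUP BY author ORDER BY a

Result:
author  | a      
--------+--------
Tolkien | 21682.8
Austen  | 24942.5
Orwell  | 25042.5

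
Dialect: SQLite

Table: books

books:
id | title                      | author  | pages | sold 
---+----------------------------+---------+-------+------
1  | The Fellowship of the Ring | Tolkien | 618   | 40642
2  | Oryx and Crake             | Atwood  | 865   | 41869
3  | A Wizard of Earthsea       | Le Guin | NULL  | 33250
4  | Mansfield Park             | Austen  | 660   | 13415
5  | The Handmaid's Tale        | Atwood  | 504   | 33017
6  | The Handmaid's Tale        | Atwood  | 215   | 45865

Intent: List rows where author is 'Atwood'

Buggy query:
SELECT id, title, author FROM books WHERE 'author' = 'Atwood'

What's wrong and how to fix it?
Bug: 'author' in single quotes is a string literal, not the column; the comparison is literal-vs-literal and never true

Fix: Reference the column as author without single quotes

Corrected query:
SELECT id, title, author FROM books WHERE author = 'Atwood'

Result:
id | title               | author
---+---------------------+-------
2  | Oryx and Crake      | Atwood
5  | The Handmaid's Tale | Atwood
6  | The Handmaid's Tale | Atwood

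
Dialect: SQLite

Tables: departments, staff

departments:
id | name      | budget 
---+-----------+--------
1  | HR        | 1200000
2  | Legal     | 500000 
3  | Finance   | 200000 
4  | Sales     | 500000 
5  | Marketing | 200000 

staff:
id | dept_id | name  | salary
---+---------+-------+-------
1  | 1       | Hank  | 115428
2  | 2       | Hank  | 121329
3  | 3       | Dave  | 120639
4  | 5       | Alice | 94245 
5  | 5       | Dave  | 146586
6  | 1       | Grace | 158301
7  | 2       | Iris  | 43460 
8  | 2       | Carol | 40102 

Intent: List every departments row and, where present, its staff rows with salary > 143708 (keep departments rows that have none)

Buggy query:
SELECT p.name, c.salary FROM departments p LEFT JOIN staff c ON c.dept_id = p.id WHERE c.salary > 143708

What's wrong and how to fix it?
Bug: A WHERE condition on the right-hand table after LEFT JOIN drops unmatched parents

Fix: Put 'c.salary > 143708' in the JOIN's ON clause instead of WHERE

Corrected query:
SELECT p.name, c.salary FROM departments p LEFT JOIN staff c ON c.dept_id = p.id AND c.salary > 143708

Result:
name      | salary
----------+-------
HR        | 158301
Legal     | NULL  
Finance   | NULL  
Sales     | NULL  
Marketing | 146586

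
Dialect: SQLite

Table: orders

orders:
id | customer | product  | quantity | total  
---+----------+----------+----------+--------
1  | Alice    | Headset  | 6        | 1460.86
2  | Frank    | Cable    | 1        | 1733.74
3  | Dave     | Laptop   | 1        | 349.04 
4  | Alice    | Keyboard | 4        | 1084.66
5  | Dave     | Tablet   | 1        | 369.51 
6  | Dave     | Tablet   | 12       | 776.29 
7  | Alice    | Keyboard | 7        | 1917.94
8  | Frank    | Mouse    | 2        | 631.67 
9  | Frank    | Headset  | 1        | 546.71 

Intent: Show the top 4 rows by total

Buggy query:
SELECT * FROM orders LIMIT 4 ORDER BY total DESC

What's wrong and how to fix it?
Bug: LIMIT must come after ORDER BY

Fix: Swap the clauses: ORDER BY first, then LIMIT

Corrected query:
SELECT * FROM orders ORDER BY total DESC LIMIT 4

Result:
id | customer | product  | quantity | total  
---+----------+----------+----------+--------
7  | Alice    | Keyboard | 7        | 1917.94
2  | Frank    | Cable    | 1        | 1733.74
1  | Alice    | Headset  | 6        | 1460.86
4  | Alice    | Keyboard | 4        | 1084.66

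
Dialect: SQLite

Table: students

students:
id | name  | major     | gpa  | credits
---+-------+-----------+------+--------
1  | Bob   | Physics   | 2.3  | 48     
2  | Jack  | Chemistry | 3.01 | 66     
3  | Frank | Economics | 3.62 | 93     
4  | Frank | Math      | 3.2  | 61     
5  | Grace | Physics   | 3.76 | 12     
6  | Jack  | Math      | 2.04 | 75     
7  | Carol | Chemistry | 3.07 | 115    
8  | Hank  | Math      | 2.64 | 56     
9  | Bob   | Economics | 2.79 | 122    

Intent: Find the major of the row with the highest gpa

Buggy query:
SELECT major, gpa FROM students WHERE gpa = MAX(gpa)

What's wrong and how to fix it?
Bug: WHERE is evaluated per row; an aggregate over the whole table isn't defined there

Fix: Use a subquery: WHERE gpa = (SELECT MAX(gpa) FROM students)

Corrected query:
SELECT major, gpa FROM students WHERE gpa = (SELECT MAX(gpa) FROM students)

Result:
major   | gpa 
--------+-----
Physics | 3.76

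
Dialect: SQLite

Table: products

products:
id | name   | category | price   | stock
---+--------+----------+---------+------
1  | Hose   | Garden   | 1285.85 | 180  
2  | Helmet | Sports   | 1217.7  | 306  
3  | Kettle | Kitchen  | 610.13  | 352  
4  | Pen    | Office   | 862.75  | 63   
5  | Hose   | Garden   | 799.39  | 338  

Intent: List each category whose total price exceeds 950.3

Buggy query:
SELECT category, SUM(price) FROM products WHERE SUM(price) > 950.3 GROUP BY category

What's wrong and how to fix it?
Bug: SUM(price) is an aggregate, but WHERE filters rows before aggregation

Fix: Move the aggregate condition to a HAVING clause

Corrected query:
SELECT category, SUM(price) FROM products GROUP BY category HAVING SUM(price) > 950.3

Result:
category | SUM(price)
---------+-----------
Garden   | 2085.24   
Sports   | 1217.7    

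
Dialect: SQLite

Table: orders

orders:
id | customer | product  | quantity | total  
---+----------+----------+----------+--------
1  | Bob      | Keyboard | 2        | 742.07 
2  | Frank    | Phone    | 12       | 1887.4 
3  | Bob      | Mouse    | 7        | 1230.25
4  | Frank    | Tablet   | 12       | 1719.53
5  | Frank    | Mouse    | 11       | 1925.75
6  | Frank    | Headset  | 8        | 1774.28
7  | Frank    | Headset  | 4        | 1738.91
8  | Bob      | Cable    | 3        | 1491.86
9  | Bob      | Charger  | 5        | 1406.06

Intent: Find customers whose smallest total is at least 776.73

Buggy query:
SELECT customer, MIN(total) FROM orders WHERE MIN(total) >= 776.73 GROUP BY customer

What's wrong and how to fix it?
Bug: Aggregates like MIN are computed per group after WHERE runs

Fix: Replace WHERE with HAVING after the GROUP BY

Corrected query:
SELECT customer, MIN(total) FROM orders GROUP BY customer HAVING MIN(total) >= 776.73

Result:
customer | MIN(total)
---------+-----------
Frank    | 1719.53   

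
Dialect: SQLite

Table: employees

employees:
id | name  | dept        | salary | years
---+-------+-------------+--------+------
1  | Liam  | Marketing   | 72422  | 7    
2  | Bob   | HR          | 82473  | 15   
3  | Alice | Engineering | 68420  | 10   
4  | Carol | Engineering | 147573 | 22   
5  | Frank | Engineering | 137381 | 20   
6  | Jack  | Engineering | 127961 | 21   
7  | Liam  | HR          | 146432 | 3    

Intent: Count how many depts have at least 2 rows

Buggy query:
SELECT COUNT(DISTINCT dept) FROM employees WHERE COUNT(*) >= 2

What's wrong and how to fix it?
Bug: COUNT(*) cannot appear in WHERE; the per-group count doesn't exist yet

Fix: Group first with HAVING COUNT(*) >= 2, then COUNT the resulting groups

Corrected query:
SELECT COUNT(*) FROM (SELECT dept FROM employees GROUP BY dept HAVING COUNT(*) >= 2)

Result:
COUNT(*)
--------
2       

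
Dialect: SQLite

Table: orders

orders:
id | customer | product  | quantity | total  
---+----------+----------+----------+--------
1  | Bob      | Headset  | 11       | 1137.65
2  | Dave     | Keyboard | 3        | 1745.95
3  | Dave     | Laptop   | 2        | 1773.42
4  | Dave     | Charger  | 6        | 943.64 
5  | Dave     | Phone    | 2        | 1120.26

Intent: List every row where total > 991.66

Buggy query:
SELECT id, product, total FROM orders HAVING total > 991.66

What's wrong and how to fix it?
Bug: HAVING filters the output of aggregation, but this query has no GROUP BY and no aggregate functions, so SQLite rejects it (HAVING clause on a non-aggregate query); the condition here is per row

Fix: Replace HAVING with WHERE since the condition applies to individual rows

Corrected query:
SELECT id, product, total FROM orders WHERE total > 991.66

Result:
id | product  | total  
---+----------+--------
1  | Headset  | 1137.65
2  | Keyboard | 1745.95
3  | Laptop   | 1773.42
5  | Phone    | 1120.26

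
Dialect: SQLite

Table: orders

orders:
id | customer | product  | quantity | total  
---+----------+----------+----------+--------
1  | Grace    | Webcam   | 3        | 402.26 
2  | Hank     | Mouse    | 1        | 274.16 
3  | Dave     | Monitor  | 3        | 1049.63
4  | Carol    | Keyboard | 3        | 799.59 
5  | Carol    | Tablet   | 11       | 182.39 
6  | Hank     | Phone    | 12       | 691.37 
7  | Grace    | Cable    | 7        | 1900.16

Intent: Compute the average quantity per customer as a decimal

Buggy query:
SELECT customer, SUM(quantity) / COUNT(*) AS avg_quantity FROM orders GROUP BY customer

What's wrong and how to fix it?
Bug: Both operands are integers, so '/' performs integer division and truncates

Fix: Multiply by 1.0 (or CAST to REAL) to force floating-point division

Corrected query:
SELECT customer, SUM(quantity) * 1.0 / COUNT(*) AS avg_quantity FROM orders GROUP BY customer

Result:
customer | avg_quantity
---------+-------------
Carol    | 7           
Dave     | 3           
Grace    | 5           
Hank     | 6.5         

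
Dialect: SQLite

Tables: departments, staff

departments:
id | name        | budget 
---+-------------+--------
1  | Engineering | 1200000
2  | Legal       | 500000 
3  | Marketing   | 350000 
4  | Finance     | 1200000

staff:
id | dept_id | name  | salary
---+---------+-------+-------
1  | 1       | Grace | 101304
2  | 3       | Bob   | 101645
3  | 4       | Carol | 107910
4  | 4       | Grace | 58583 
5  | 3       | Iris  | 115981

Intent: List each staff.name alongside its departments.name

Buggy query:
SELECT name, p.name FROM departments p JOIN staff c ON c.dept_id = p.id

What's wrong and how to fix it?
Bug: Both tables have a 'name' column; the unqualified reference is ambiguous

Fix: Qualify the column with its table alias (c.name)

Corrected query:
SELECT c.name, p.name FROM departments p JOIN staff c ON c.dept_id = p.id

Result:
name  | name       
------+------------
Grace | Engineering
Bob   | Marketing  
Carol | Finance    
Grace | Finance    
Iris  | Marketing  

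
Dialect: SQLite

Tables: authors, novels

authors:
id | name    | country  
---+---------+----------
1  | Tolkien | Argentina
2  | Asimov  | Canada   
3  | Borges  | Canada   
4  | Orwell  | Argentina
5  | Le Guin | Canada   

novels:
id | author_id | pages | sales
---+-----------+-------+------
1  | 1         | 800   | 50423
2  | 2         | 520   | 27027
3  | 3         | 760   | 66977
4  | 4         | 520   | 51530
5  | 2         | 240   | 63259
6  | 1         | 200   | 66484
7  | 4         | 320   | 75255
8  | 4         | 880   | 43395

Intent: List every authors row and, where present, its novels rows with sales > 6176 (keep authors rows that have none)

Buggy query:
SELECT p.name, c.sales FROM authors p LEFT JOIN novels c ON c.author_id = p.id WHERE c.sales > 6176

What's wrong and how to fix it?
Bug: A WHERE condition on the right-hand table after LEFT JOIN drops unmatched parents

Fix: Move the right-table condition into the ON clause so unmatched parents are kept

Corrected query:
SELECT p.name, c.sales FROM authors p LEFT JOIN novels c ON c.author_id = p.id AND c.sales > 6176

Result:
name    | sales
--------+------
Tolkien | 50423
Tolkien | 66484
Asimov  | 27027
Asimov  | 63259
Borges  | 66977
Orwell  | 43395
Orwell  | 51530
Orwell  | 75255
Le Guin | NULL 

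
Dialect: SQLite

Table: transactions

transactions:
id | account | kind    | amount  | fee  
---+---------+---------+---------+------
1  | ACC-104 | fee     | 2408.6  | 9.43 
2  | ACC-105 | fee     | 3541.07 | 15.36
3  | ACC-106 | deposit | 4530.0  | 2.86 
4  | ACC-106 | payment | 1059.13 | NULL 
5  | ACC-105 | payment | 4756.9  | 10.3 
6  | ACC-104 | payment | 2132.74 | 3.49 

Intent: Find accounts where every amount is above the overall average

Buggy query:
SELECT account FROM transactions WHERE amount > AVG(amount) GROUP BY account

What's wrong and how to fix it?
Bug: AVG() is an aggregate; it can't sit directly in WHERE

Fix: Compute the overall average in a scalar subquery and compare each group's MIN against it in HAVING

Corrected query:
SELECT account FROM transactions GROUP BY account HAVING MIN(amount) > (SELECT AVG(amount) FROM transactions)

Result:
account
-------
ACC-105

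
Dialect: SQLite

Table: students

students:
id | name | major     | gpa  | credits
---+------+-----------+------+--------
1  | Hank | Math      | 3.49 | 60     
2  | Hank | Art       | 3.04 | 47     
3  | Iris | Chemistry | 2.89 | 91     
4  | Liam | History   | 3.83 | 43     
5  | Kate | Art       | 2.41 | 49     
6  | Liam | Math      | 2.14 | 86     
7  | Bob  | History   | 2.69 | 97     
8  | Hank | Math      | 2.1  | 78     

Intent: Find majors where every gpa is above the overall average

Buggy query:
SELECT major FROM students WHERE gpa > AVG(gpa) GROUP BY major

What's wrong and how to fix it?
Bug: AVG() is an aggregate; it can't sit directly in WHERE

Fix: Use a subquery for AVG and a HAVING MIN(...) filter so the condition holds for every row in the group

Corrected query:
SELECT major FROM students GROUP BY major HAVING MIN(gpa) > (SELECT AVG(gpa) FROM students)

Result:
major    
---------
Chemistry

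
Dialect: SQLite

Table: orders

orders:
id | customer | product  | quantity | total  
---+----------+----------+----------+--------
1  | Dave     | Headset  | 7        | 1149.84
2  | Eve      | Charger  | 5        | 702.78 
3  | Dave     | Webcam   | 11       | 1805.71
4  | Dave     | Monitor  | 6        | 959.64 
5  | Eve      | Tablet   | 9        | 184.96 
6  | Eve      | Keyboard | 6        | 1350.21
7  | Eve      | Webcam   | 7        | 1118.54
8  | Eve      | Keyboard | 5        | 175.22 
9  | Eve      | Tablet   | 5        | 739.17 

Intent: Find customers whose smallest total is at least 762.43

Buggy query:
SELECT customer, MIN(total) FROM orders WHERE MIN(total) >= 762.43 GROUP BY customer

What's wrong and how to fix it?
Bug: MIN() in WHERE is a misuse of aggregate

Fix: Replace WHERE with HAVING after the GROUP BY

Corrected query:
SELECT customer, MIN(total) FROM orders GROUP BY customer HAVING MIN(total) >= 762.43

Result:
customer | MIN(total)
---------+-----------
Dave     | 959.64    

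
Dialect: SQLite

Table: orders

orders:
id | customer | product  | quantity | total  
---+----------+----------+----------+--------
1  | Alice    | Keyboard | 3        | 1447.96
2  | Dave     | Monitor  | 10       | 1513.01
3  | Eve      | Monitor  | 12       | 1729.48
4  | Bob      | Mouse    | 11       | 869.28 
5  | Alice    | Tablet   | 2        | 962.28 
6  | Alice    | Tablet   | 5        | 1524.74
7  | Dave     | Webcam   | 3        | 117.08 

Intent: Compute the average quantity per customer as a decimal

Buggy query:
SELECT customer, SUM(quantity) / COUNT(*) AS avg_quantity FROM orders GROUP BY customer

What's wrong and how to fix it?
Bug: SUM(quantity) and COUNT(*) are both integers; the division truncates the fractional part

Fix: Multiply by 1.0 (or CAST to REAL) to force floating-point division

Corrected query:
SELECT customer, SUM(quantity) * 1.0 / COUNT(*) AS avg_quantity FROM orders GROUP BY customer

Result:
customer | avg_quantity
---------+-------------
Alice    | 3.333333    
Bob      | 11          
Dave     | 6.5         
Eve      | 12          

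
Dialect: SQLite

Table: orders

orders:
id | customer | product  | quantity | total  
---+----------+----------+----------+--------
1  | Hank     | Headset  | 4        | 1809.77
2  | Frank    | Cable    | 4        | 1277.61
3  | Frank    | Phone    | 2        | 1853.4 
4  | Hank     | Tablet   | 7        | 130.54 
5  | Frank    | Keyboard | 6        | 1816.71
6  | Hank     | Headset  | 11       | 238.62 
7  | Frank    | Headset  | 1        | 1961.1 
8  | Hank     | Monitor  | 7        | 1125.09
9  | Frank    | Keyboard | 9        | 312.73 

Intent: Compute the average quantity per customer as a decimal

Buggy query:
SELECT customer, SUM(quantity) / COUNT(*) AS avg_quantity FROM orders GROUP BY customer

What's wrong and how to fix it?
Bug: Both operands are integers, so '/' performs integer division and truncates

Fix: Multiply by 1.0 (or CAST to REAL) to force floating-point division

Corrected query:
SELECT customer, SUM(quantity) * 1.0 / COUNT(*) AS avg_quantity FROM orders GROUP BY customer

Result:
customer | avg_quantity
---------+-------------
Frank    | 4.4         
Hank     | 7.25        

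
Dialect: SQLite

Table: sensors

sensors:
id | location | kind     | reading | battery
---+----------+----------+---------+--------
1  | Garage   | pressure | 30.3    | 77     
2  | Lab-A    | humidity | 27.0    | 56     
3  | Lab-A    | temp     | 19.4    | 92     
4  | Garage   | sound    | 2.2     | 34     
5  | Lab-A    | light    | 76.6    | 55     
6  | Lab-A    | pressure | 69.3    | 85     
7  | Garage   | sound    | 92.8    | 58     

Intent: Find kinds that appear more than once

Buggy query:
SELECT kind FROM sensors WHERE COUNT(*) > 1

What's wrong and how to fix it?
Bug: COUNT(*) is an aggregate and cannot be used in WHERE

Fix: Group first, then use HAVING for the count condition

Corrected query:
SELECT kind FROM sensors GROUP BY kind HAVING COUNT(*) > 1

Result:
kind    
--------
pressure
sound   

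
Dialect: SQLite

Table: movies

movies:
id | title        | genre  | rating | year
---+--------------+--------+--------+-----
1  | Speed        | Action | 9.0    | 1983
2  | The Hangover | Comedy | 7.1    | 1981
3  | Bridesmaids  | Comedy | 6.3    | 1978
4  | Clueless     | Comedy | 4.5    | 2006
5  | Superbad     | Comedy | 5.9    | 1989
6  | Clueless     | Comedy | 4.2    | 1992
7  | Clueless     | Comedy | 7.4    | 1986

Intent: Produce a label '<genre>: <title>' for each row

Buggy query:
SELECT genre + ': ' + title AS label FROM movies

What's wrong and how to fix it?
Bug: SQLite uses || for string concatenation; + coerces text to numbers (yielding 0)

Fix: Replace + with || to concatenate text

Corrected query:
SELECT genre || ': ' || title AS label FROM movies

Result:
label               
--------------------
Action: Speed       
Comedy: The Hangover
Comedy: Bridesmaids 
Comedy: Clueless    
Comedy: Superbad    
Comedy: Clueless    
Comedy: Clueless    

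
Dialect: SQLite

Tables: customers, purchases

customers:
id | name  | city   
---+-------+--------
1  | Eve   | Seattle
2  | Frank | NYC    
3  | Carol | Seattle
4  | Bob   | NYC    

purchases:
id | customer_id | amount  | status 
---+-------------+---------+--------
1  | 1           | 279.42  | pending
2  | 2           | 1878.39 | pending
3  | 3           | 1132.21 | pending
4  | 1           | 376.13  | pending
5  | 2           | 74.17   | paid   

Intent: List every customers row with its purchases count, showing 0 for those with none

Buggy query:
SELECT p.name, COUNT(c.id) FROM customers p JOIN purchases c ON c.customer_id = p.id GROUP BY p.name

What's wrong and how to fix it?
Bug: An inner join excludes parents with zero children

Fix: Switch to LEFT JOIN to retain unmatched parent rows

Corrected query:
SELECT p.name, COUNT(c.id) FROM customers p LEFT JOIN purchases c ON c.customer_id = p.id GROUP BY p.name

Result:
name  | COUNT(c.id)
------+------------
Bob   | 0          
Carol | 1          
Eve   | 2          
Frank | 2          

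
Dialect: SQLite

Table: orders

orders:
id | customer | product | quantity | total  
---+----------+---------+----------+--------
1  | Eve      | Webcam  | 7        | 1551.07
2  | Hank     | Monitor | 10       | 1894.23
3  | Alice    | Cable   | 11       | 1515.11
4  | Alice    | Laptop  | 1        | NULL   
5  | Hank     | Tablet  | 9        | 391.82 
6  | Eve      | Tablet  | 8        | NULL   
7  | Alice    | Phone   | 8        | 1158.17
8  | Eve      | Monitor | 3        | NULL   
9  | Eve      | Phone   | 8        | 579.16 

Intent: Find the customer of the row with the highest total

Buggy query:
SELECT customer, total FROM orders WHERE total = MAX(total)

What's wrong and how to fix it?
Bug: WHERE is evaluated per row; an aggregate over the whole table isn't defined there

Fix: Use a subquery: WHERE total = (SELECT MAX(total) FROM orders)

Corrected query:
SELECT customer, total FROM orders WHERE total = (SELECT MAX(total) FROM orders)

Result:
customer | total  
---------+--------
Hank     | 1894.23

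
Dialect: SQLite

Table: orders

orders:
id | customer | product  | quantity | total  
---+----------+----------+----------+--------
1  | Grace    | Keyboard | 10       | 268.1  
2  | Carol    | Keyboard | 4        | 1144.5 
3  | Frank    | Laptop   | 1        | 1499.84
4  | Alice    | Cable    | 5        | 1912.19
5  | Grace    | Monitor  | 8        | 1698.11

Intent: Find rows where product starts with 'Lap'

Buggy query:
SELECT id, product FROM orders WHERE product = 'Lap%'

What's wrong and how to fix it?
Bug: Wildcards only work with LIKE; '=' treats '%' as a literal character

Fix: Replace '=' with LIKE so 'Lap%' is treated as a pattern

Corrected query:
SELECT id, product FROM orders WHERE product LIKE 'Lap%'

Result:
id | product
---+--------
3  | Laptop 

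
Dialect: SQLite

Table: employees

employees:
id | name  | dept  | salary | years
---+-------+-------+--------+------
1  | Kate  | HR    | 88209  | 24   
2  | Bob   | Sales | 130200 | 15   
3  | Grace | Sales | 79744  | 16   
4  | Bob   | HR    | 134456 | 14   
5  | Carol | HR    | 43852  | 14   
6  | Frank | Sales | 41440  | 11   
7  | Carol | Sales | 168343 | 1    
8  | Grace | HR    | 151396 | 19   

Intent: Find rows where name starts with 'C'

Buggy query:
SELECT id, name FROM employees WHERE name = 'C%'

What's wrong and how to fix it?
Bug: Wildcards only work with LIKE; '=' treats '%' as a literal character

Fix: Use LIKE for wildcard pattern matching

Corrected query:
SELECT id, name FROM employees WHERE name LIKE 'C%'

Result:
id | name 
---+------
5  | Carol
7  | Carol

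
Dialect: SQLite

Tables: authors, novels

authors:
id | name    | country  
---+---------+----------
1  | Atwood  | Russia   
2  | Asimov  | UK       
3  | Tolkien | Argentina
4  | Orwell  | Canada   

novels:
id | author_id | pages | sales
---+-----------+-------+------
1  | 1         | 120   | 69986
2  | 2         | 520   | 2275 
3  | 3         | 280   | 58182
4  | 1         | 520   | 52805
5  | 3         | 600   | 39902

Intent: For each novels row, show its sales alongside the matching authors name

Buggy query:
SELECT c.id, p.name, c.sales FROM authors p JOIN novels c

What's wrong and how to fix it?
Bug: Missing join condition: each novels row is matched to all authors rows instead of just its own

Fix: Add ON c.author_id = p.id to the JOIN

Corrected query:
SELECT c.id, p.name, c.sales FROM authors p JOIN novels c ON c.author_id = p.id

Result:
id | name    | sales
---+---------+------
1  | Atwood  | 69986
2  | Asimov  | 2275 
3  | Tolkien | 58182
4  | Atwood  | 52805
5  | Tolkien | 39902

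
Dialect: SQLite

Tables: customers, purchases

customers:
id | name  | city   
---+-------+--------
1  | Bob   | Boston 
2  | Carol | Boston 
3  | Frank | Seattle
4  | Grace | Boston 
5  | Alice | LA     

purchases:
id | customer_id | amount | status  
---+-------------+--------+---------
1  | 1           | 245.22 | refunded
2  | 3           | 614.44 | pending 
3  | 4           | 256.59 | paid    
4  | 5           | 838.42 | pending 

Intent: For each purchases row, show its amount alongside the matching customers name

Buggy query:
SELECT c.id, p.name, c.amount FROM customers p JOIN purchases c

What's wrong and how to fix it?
Bug: Missing join condition: each purchases row is matched to all customers rows instead of just its own

Fix: Specify the join condition linking the foreign key to the parent id

Corrected query:
SELECT c.id, p.name, c.amount FROM customers p JOIN purchases c ON c.customer_id = p.id

Result:
id | name  | amount
---+-------+-------
1  | Bob   | 245.22
2  | Frank | 614.44
3  | Grace | 256.59
4  | Alice | 838.42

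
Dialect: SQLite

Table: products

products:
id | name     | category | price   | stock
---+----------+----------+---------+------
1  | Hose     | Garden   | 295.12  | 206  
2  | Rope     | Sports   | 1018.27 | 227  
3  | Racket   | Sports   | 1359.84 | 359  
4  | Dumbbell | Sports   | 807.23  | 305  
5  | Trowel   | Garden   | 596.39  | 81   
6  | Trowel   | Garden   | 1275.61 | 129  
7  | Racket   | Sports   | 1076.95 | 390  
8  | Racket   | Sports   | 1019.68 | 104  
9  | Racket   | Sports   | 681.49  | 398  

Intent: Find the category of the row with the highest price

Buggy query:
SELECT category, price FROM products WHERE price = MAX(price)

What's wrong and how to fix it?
Bug: WHERE is evaluated per row; an aggregate over the whole table isn't defined there

Fix: Use a subquery: WHERE price = (SELECT MAX(price) FROM products)

Corrected query:
SELECT category, price FROM products WHERE price = (SELECT MAX(price) FROM products)

Result:
category | price  
---------+--------
Sports   | 1359.84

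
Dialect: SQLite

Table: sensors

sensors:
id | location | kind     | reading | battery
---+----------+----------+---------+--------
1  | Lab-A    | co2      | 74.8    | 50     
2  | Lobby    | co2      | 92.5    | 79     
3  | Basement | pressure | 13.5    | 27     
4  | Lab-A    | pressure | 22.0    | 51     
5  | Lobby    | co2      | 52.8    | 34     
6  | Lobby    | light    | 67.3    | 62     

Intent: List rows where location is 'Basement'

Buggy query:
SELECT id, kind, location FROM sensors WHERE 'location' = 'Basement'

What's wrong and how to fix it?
Bug: Single quotes denote string literals in SQL; the column name is being compared as a constant string

Fix: Remove the quotes around the column name (or use double quotes for an identifier)

Corrected query:
SELECT id, kind, location FROM sensors WHERE location = 'Basement'

Result:
id | kind     | location
---+----------+---------
3  | pressure | Basement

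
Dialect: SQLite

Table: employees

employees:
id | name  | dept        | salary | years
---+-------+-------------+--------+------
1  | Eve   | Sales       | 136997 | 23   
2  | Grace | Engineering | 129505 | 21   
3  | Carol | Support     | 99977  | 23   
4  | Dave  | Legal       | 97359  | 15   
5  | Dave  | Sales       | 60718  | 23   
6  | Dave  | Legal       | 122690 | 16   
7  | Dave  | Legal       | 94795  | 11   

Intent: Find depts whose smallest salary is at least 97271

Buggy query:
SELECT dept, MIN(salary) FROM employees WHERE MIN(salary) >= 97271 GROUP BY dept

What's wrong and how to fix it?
Bug: Aggregates like MIN are computed per group after WHERE runs

Fix: Replace WHERE with HAVING after the GROUP BY

Corrected query:
SELECT dept, MIN(salary) FROM employees GROUP BY dept HAVING MIN(salary) >= 97271

Result:
dept        | MIN(salary)
------------+------------
Engineering | 129505     
Support     | 99977      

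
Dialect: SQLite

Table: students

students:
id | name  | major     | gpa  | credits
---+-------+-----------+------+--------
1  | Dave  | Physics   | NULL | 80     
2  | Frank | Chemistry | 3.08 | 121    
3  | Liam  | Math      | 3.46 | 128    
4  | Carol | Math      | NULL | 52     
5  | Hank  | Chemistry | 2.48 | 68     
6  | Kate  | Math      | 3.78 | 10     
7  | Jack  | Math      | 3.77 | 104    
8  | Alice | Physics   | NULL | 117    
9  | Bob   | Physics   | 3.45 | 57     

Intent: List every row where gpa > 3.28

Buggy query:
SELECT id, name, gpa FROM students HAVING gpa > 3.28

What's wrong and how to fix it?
Bug: HAVING filters the output of aggregation, but this query has no GROUP BY and no aggregate functions, so SQLite rejects it (HAVING clause on a non-aggregate query); the condition here is per row

Fix: Replace HAVING with WHERE since the condition applies to individual rows

Corrected query:
SELECT id, name, gpa FROM students WHERE gpa > 3.28

Result:
id | name | gpa 
---+------+-----
3  | Liam | 3.46
6  | Kate | 3.78
7  | Jack | 3.77
9  | Bob  | 3.45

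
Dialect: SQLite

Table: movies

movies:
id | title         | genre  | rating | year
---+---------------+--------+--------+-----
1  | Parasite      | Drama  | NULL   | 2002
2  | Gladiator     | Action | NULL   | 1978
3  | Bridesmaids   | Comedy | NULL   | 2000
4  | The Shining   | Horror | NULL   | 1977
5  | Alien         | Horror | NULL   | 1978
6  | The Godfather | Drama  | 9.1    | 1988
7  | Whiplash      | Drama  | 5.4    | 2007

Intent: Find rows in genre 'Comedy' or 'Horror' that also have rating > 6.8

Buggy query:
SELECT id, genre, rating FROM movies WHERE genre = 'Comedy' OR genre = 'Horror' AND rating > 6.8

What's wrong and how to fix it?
Bug: Without parentheses, AND is evaluated before OR, so the rating filter only applies to the 'Horror' branch

Fix: Add parentheses around the OR so the AND applies to both alternatives

Corrected query:
SELECT id, genre, rating FROM movies WHERE (genre = 'Comedy' OR genre = 'Horror') AND rating > 6.8

Result:
(no rows)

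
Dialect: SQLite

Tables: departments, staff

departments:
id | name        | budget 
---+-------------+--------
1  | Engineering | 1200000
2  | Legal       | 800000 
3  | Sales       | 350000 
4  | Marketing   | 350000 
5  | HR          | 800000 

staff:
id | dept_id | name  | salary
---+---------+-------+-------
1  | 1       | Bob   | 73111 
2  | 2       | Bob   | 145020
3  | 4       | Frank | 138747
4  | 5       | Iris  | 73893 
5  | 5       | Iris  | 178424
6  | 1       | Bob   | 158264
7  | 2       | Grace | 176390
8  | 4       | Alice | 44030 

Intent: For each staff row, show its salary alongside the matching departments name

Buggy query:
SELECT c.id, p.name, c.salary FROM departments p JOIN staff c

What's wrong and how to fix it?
Bug: JOIN with no ON clause produces a cartesian product; every staff row pairs with every departments row

Fix: Add ON c.dept_id = p.id to the JOIN

Corrected query:
SELECT c.id, p.name, c.salary FROM departments p JOIN staff c ON c.dept_id = p.id

Result:
id | name        | salary
---+-------------+-------
1  | Engineering | 73111 
2  | Legal       | 145020
3  | Marketing   | 138747
4  | HR          | 73893 
5  | HR          | 178424
6  | Engineering | 158264
7  | Legal       | 176390
8  | Marketing   | 44030 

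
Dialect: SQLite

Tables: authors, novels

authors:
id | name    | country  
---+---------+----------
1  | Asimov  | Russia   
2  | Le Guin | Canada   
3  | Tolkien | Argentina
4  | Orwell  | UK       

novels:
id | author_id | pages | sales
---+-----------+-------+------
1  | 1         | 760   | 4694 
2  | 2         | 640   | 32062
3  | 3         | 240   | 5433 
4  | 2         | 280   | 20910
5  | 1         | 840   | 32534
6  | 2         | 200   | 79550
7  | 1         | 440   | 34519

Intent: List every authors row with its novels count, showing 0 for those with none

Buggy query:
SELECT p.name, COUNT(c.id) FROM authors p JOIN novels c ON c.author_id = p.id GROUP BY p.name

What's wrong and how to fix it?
Bug: INNER JOIN drops authors rows that have no matching novels rows

Fix: Use LEFT JOIN so parents without children still appear (COUNT(c.id) gives 0)

Corrected query:
SELECT p.name, COUNT(c.id) FROM authors p LEFT JOIN novels c ON c.author_id = p.id GROUP BY p.name

Result:
name    | COUNT(c.id)
--------+------------
Asimov  | 3          
Le Guin | 3          
Orwell  | 0          
Tolkien | 1          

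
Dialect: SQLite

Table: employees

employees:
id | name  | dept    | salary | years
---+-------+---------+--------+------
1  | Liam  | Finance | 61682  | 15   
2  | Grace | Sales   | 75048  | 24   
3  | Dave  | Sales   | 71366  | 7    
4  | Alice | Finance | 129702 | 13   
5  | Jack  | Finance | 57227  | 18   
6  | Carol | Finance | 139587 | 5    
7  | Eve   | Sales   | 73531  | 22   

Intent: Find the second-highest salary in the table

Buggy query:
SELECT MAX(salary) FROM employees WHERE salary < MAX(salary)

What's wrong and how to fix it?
Bug: The inner MAX is an aggregate inside WHERE, which is not allowed

Fix: Compute the overall MAX in a subquery, then take MAX of rows below it

Corrected query:
SELECT MAX(salary) FROM employees WHERE salary < (SELECT MAX(salary) FROM employees)

Result:
MAX(salary)
-----------
129702     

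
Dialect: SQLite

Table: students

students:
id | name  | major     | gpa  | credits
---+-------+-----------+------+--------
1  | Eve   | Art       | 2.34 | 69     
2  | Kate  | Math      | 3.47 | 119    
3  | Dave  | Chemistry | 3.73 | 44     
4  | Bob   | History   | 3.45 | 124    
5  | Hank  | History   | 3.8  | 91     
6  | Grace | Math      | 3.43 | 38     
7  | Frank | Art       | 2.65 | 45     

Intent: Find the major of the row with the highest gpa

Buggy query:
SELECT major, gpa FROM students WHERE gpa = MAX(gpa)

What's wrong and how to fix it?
Bug: MAX(gpa) is an aggregate and cannot be used directly in WHERE

Fix: Wrap MAX in a scalar subquery so WHERE compares against a single value

Corrected query:
SELECT major, gpa FROM students WHERE gpa = (SELECT MAX(gpa) FROM students)

Result:
major   | gpa
--------+----
History | 3.8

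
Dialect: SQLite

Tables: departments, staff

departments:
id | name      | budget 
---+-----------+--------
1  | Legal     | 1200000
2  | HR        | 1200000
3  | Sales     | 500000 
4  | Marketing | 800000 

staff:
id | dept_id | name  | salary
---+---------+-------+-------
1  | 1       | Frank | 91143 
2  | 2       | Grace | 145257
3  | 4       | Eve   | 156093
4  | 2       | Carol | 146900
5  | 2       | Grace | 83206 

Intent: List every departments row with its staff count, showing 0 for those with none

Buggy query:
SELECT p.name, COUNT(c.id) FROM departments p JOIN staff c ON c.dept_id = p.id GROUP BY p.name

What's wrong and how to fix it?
Bug: INNER JOIN drops departments rows that have no matching staff rows

Fix: Use LEFT JOIN so parents without children still appear (COUNT(c.id) gives 0)

Corrected query:
SELECT p.name, COUNT(c.id) FROM departments p LEFT JOIN staff c ON c.dept_id = p.id GROUP BY p.name

Result:
name      | COUNT(c.id)
----------+------------
HR        | 3          
Legal     | 1          
Marketing | 1          
Sales     | 0          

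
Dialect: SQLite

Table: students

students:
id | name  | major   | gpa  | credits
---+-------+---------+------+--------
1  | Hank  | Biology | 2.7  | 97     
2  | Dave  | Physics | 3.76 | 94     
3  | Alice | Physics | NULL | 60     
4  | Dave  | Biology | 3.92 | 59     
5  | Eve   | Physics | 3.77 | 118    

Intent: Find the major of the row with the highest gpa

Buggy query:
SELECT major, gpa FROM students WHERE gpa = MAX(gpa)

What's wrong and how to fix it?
Bug: MAX(gpa) is an aggregate and cannot be used directly in WHERE

Fix: Wrap MAX in a scalar subquery so WHERE compares against a single value

Corrected query:
SELECT major, gpa FROM students WHERE gpa = (SELECT MAX(gpa) FROM students)

Result:
major   | gpa 
--------+-----
Biology | 3.92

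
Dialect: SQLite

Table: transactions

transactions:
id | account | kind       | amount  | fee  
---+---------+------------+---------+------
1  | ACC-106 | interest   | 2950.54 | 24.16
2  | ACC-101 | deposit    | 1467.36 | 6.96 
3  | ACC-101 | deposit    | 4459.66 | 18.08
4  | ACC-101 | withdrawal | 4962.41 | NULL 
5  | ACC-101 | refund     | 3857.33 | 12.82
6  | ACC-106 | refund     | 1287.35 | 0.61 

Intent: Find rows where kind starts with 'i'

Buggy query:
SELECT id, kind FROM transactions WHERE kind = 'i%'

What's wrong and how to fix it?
Bug: '=' compares the literal string including the % character; pattern matching needs LIKE

Fix: Replace '=' with LIKE so 'i%' is treated as a pattern

Corrected query:
SELECT id, kind FROM transactions WHERE kind LIKE 'i%'

Result:
id | kind    
---+---------
1  | interest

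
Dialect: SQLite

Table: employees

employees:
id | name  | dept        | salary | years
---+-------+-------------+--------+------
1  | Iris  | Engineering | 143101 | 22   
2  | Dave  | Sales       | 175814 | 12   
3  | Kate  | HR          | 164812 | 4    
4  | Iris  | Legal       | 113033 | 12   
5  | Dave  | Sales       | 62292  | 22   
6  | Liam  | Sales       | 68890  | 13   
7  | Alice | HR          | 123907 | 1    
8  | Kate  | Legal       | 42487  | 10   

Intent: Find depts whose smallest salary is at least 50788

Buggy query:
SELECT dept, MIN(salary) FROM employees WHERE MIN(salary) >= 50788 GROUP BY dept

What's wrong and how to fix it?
Bug: Aggregates like MIN are computed per group after WHERE runs

Fix: Use HAVING for the per-group MIN condition

Corrected query:
SELECT dept, MIN(salary) FROM employees GROUP BY dept HAVING MIN(salary) >= 50788

Result:
dept        | MIN(salary)
------------+------------
Engineering | 143101     
HR          | 123907     
Sales       | 62292      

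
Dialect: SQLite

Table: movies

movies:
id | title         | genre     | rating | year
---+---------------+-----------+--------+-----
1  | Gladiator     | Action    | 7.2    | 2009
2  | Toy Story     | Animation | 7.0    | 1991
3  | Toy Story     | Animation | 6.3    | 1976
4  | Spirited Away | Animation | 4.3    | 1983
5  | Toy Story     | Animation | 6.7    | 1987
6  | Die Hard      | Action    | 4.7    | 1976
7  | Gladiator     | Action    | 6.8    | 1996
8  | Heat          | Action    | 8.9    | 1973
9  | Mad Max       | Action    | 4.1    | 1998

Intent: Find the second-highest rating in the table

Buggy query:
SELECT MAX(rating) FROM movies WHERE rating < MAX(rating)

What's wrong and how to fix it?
Bug: The inner MAX is an aggregate inside WHERE, which is not allowed

Fix: Put the inner MAX in a scalar subquery

Corrected query:
SELECT MAX(rating) FROM movies WHERE rating < (SELECT MAX(rating) FROM movies)

Result:
MAX(rating)
-----------
7.2        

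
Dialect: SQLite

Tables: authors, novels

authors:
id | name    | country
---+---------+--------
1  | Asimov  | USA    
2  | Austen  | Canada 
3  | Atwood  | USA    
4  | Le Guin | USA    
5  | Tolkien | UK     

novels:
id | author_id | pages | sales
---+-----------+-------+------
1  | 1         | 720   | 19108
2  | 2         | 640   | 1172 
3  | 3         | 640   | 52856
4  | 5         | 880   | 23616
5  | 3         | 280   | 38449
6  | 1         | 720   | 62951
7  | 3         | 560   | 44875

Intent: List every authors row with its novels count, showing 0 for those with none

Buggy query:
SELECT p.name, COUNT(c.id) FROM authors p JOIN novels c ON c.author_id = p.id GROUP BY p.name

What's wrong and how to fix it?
Bug: An inner join excludes parents with zero children

Fix: Use LEFT JOIN so parents without children still appear (COUNT(c.id) gives 0)

Corrected query:
SELECT p.name, COUNT(c.id) FROM authors p LEFT JOIN novels c ON c.author_id = p.id GROUP BY p.name

Result:
name    | COUNT(c.id)
--------+------------
Asimov  | 2          
Atwood  | 3          
Austen  | 1          
Le Guin | 0          
Tolkien | 1          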